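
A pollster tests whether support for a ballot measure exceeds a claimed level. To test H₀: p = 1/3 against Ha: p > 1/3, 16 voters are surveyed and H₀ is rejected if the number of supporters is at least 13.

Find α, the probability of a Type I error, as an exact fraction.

The Type I error probability is α = P(K ≥ 13) computed under H₀, where K ~ Binomial(16, 1/3).
P(K ≥ 13) = Σ_{j=13}^{16} C(16,j)·(1/3)^j·(2/3)^{16-j} = 4993/43046721.

4993/43046721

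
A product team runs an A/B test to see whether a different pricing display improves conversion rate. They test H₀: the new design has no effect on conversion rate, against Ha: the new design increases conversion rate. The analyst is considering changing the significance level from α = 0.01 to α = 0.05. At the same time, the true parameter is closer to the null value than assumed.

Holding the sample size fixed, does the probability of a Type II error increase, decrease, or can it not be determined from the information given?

Cannot be determined from the information given.

The first change alone would make β decrease; the second alone would make β increase. Which effect dominates depends on the magnitudes, which are not given.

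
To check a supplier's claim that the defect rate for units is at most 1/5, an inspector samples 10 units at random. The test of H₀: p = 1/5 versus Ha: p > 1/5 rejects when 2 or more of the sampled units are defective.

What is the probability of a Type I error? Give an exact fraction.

6095609/9765625

α = P(reject H₀ | H₀ true) = P(K ≥ 2 | p = 1/5), K ~ Binomial(10, 1/5).
Computing the lower-tail complement: 1 − 3670016/9765625 = 6095609/9765625.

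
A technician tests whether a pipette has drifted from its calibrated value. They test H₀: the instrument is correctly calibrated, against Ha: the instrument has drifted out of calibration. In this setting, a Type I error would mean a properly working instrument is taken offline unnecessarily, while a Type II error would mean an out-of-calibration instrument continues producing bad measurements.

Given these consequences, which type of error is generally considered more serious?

Type II error

The Type II consequence (an out-of-calibration instrument continues producing bad measurements) is more severe than the Type I consequence (a properly working instrument is taken offline unnecessarily).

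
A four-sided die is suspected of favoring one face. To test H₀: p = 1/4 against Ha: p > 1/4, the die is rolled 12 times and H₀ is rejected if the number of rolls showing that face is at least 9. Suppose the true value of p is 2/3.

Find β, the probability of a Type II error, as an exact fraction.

107515/177147

A Type II error is failing to reject when Ha holds: with p = 2/3, β = P(S ≤ 8).
Equivalently, β = 1 − P(S ≥ 9) = 107515/177147.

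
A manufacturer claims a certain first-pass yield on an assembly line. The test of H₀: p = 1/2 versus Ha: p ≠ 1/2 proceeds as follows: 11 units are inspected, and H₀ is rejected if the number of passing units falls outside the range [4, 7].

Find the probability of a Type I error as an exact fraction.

Under H₀, S ~ Binomial(11, 1/2); α is the probability of landing in either tail, P(S ≤ 3) + P(S ≥ 8).
The two tails are symmetric, so α = 2·(1 + 11 + 55 + 165)/2^11 = 464/2048 = 29/128.

29/128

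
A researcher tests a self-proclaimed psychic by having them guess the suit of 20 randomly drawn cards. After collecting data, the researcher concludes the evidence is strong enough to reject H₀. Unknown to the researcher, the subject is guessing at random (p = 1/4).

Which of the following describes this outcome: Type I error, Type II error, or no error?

Type I error

The conventional null hypothesis here is that the subject is guessing at random (p = 1/4).
H₀ was rejected, but H₀ is actually true.
Rejecting a true null hypothesis is a Type I error (false positive).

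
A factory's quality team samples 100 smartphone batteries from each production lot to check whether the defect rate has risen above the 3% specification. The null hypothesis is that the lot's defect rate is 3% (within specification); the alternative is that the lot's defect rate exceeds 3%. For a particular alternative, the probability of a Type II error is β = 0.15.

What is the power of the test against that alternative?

Power = 1 − β = 1 − 0.15 = 0.85.

0.85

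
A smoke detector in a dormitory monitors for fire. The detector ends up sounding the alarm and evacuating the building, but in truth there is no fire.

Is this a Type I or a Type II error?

Type I error

The null hypothesis here is that there is no fire.
'Sounding the alarm and evacuating the building' corresponds to rejecting H₀.
H₀ was rejected but H₀ is true — a Type I error (false positive).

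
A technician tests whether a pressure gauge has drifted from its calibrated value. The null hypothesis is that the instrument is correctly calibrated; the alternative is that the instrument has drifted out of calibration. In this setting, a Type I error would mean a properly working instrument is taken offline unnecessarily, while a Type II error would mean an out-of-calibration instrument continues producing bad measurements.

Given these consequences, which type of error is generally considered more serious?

The Type II consequence (an out-of-calibration instrument continues producing bad measurements) is more severe than the Type I consequence (a properly working instrument is taken offline unnecessarily).

Type II error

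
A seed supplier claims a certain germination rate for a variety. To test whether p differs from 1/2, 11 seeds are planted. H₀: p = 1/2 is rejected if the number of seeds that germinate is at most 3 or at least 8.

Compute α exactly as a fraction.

Under H₀, X ~ Binomial(11, 1/2); α is the probability of landing in either tail, P(X ≤ 3) + P(X ≥ 8).
By symmetry, α = 2·P(X ≤ 3) = 2·(1 + 11 + 55 + 165)/2048 = 464/2048 = 29/128.

29/128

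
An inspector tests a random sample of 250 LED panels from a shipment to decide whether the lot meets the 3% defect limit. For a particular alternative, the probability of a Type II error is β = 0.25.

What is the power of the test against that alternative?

0.75

Power = 1 − β = 1 − 0.25 = 0.75.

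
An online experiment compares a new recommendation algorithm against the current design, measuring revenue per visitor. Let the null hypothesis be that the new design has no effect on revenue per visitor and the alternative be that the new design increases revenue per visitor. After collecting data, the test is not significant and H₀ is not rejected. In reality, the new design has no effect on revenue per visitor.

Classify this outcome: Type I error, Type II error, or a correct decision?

No error — this is a correct decision.

The test retained a true H₀ — the decision matches the true state.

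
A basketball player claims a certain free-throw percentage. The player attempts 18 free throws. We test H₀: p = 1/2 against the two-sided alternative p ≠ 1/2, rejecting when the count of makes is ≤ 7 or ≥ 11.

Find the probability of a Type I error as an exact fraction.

15751/32768

The significance level is the null-hypothesis probability of the rejection region {≤7} ∪ {≥11}.
The two tails are symmetric, so α = 2·(1 + 18 + 153 + 816 + 3060 + 8568 + 18564 + 31824)/2^18 = 126008/262144 = 15751/32768.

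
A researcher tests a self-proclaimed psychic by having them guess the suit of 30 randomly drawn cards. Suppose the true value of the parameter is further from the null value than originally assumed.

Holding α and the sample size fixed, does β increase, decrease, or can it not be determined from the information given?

It decreases.

A bigger departure from H₀ is easier for the test to detect, so it fails to reject less often.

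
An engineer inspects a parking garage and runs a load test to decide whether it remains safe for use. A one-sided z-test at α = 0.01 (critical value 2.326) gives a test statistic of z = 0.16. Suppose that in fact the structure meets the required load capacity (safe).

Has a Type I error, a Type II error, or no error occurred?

No error — this is a correct decision.

The conventional null hypothesis is that the structure meets the required load capacity (safe).
Since z = 0.16 ≤ z* = 2.326, H₀ is not rejected.
H₀ is true (actually the structure meets the required load capacity (safe)).
The decision matches the true state — no error.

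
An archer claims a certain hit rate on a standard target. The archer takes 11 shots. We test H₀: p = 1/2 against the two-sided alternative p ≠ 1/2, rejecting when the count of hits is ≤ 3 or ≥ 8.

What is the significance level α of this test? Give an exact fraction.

29/128

α = P(K ≤ 3 or K ≥ 8 | p = 1/2), K ~ Binomial(11, 1/2).
By symmetry, α = 2·P(K ≤ 3) = 2·(1 + 11 + 55 + 165)/2048 = 464/2048 = 29/128.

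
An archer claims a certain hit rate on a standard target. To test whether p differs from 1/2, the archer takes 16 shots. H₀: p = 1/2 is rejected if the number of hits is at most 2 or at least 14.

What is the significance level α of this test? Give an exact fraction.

137/32768

The significance level is the null-hypothesis probability of the rejection region {≤2} ∪ {≥14}.
The two tails are symmetric, so α = 2·(1 + 16 + 120)/2^16 = 274/65536 = 137/32768.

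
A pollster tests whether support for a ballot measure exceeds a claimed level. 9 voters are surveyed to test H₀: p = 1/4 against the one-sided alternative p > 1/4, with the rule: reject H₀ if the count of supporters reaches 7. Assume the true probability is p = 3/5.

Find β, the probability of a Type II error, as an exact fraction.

1500416/1953125

Under the alternative p = 3/5, Y ~ Binomial(9, 3/5); β is the probability the test does not reject, P(Y < 7).
Summing C(9,j)·(3/5)^j·(2/5)^{9-j} for j = 0..6 gives 1500416/1953125.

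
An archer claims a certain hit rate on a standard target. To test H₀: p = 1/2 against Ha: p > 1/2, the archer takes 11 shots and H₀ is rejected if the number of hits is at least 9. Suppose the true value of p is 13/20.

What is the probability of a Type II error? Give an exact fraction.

32762721984671/40960000000000

β = P(fail to reject H₀ | Ha true) = P(S ≤ 8 | p = 13/20), S ~ Binomial(11, 13/20).
Adding the binomial probabilities P(S=0)+…+P(S=8) at p = 13/20 gives 32762721984671/40960000000000.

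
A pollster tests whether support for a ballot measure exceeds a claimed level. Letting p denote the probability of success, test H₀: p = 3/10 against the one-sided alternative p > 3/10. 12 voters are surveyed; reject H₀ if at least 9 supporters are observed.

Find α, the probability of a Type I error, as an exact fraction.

338331087/200000000000

α = P(reject H₀ | H₀ true) = P(K ≥ 9 | p = 3/10), with K ~ Binomial(12, 3/10).
Summing C(12,j)(3/10)^j(7/10)^{12−j} for j = 9,…,12 gives 338331087/200000000000.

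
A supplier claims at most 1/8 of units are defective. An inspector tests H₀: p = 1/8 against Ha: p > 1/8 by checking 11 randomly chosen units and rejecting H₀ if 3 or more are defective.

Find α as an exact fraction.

α = P(reject H₀ | H₀ true) = P(S ≥ 3 | p = 1/8), S ~ Binomial(11, 1/8).
Via the complement, α = 1 − Σ_{j=0}^{2} C(11,j)(1/8)^j(7/8)^{11-j} = 1285931725/8589934592.

1285931725/8589934592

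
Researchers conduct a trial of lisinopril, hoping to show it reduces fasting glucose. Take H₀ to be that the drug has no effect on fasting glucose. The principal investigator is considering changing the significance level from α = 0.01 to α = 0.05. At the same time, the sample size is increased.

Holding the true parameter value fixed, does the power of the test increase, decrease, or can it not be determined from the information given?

It increases.

Relaxing α lowers the evidence threshold; under Ha, outcomes that previously fell short now trigger rejection. More data shrinks sampling variability; the test statistic under Ha concentrates further from the null value, making rejection more likely. Both changes push β in the same direction.
Since power = 1 − β and β decreases, power increases.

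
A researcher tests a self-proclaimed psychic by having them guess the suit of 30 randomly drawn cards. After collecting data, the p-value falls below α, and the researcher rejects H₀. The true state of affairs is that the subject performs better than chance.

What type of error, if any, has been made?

The conventional null hypothesis here is that the subject is guessing at random (p = 1/4).
The test rejected a false H₀ — the decision matches the true state.

Neither — the decision is correct.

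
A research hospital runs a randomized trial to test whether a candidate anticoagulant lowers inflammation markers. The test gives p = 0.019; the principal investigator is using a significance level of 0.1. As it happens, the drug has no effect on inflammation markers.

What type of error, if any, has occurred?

The conventional null hypothesis is that the drug has no effect on inflammation markers.
Since p = 0.019 < α = 0.1, H₀ is rejected.
H₀ is true (actually the drug has no effect on inflammation markers).
Rejecting a true H₀ is a Type I error.

Type I error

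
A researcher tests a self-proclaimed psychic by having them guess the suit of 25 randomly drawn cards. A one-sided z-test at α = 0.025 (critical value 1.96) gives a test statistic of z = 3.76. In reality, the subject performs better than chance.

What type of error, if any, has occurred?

The conventional null hypothesis is that the subject is guessing at random (p = 1/4).
Since z = 3.76 > z* = 1.96, H₀ is rejected.
H₀ is false (actually the subject performs better than chance).
The decision matches the true state — no error.

No error — this is a correct decision.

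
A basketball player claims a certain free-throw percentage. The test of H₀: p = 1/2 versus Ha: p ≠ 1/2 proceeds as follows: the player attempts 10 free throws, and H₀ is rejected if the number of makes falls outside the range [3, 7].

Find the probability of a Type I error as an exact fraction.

The significance level is the null-hypothesis probability of the rejection region {≤2} ∪ {≥8}.
Each tail has probability (1 + 10 + 45)/1024; doubling gives α = 112/1024 = 7/64.

7/64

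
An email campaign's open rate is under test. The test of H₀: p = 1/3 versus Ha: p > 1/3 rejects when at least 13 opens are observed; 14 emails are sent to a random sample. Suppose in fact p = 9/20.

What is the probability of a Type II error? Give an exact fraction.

A Type II error is failing to reject when Ha holds: with p = 9/20, β = P(Y ≤ 12).
Adding the binomial probabilities P(Y=0)+…+P(Y=12) at p = 9/20 gives 1637985675869982373/1638400000000000000.

1637985675869982373/1638400000000000000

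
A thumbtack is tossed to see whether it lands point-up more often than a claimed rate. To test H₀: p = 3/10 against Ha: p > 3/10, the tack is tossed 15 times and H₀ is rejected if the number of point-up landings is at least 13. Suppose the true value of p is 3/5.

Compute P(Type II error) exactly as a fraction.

29690124488/30517578125

A Type II error is failing to reject when Ha holds: with p = 3/5, β = P(S ≤ 12).
Adding the binomial probabilities P(S=0)+…+P(S=12) at p = 3/5 gives 29690124488/30517578125.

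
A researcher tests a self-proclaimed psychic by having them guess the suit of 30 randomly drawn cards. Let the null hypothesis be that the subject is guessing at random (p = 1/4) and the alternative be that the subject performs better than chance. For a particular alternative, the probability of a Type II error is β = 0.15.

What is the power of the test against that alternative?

Power = 1 − β = 1 − 0.15 = 0.85.

0.85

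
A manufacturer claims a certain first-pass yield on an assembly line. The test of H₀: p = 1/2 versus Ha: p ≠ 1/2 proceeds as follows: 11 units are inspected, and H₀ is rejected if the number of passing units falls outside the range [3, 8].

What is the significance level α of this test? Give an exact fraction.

The significance level is the null-hypothesis probability of the rejection region {≤2} ∪ {≥9}.
The two tails are symmetric, so α = 2·(1 + 11 + 55)/2^11 = 134/2048 = 67/1024.

67/1024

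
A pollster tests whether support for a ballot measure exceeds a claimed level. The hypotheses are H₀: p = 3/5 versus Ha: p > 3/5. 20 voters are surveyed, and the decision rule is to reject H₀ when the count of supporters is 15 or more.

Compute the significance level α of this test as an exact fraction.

α = P(reject H₀ | H₀ true) = P(K ≥ 15 | p = 3/5), with K ~ Binomial(20, 3/5).
Adding the binomial terms for j = 15 through 20 with p = 3/5 yields 11978051445297/95367431640625.

11978051445297/95367431640625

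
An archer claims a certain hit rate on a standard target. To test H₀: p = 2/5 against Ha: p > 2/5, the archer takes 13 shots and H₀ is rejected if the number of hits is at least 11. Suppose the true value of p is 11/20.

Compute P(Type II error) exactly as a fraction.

β = P(fail to reject H₀ | Ha true) = P(Y ≤ 10 | p = 11/20), Y ~ Binomial(13, 11/20).
Equivalently, β = 1 − P(Y ≥ 11) = 39857841016429707/40960000000000000.

39857841016429707/40960000000000000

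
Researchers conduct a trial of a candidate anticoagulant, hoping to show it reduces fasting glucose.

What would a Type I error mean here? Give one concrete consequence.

With the conventional null hypothesis that the drug has no effect on fasting glucose:
A Type I error is rejecting H₀ when H₀ is true.
Here that means concluding that the drug is effective when actually the drug has no effect on fasting glucose.

A Type I error would mean concluding that the drug reduces fasting glucose when in fact the drug has no effect on fasting glucose. Consequence: resources are spent bringing an ineffective treatment to market.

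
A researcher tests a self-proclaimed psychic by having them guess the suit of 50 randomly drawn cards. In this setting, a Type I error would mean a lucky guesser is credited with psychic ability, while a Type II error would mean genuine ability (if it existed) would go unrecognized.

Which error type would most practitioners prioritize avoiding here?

Type I error

The Type I consequence (a lucky guesser is credited with psychic ability) is more severe than the Type II consequence (genuine ability (if it existed) would go unrecognized).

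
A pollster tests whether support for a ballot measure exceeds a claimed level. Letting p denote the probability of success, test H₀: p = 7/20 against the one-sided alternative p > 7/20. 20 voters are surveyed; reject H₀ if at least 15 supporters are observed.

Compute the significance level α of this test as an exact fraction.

α = P(reject H₀ | H₀ true) = P(X ≥ 15 | p = 7/20), with X ~ Binomial(20, 7/20).
Summing C(20,j)(7/20)^j(13/20)^{20−j} for j = 15,…,20 gives 8141536504788768391093/26214400000000000000000000.

8141536504788768391093/26214400000000000000000000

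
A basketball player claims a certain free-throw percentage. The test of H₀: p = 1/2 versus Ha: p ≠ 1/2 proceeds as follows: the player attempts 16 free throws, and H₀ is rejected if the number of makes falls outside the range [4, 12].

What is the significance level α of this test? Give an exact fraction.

697/32768

The significance level is the null-hypothesis probability of the rejection region {≤3} ∪ {≥13}.
Each tail has probability (1 + 16 + 120 + 560)/65536; doubling gives α = 1394/65536 = 697/32768.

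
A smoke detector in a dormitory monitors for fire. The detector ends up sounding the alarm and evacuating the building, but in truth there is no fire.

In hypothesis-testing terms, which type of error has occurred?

Type I error

The null hypothesis here is that there is no fire.
'Sounding the alarm and evacuating the building' corresponds to rejecting H₀.
H₀ was rejected but H₀ is true — a Type I error (false positive).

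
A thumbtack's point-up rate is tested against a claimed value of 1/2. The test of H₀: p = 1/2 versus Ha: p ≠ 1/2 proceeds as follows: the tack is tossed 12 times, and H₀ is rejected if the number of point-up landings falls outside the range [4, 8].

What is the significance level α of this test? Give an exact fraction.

The significance level is the null-hypothesis probability of the rejection region {≤3} ∪ {≥9}.
By symmetry, α = 2·P(Y ≤ 3) = 2·(1 + 12 + 66 + 220)/4096 = 598/4096 = 299/2048.

299/2048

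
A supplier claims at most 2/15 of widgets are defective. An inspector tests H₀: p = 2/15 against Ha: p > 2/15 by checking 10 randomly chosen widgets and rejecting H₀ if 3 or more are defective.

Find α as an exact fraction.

The significance level is the probability, assuming p = 2/15, of seeing 3 or more defectives in 10 draws.
α = 1 − P(K ≤ 2) = 1 − 165593336363/192216796875 = 26623460512/192216796875.

26623460512/192216796875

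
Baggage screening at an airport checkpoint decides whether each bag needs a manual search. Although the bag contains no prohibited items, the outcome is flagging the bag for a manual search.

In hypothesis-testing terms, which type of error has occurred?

Type I error

The null hypothesis here is that the bag contains no prohibited items.
'Flagging the bag for a manual search' corresponds to rejecting H₀.
H₀ was rejected but H₀ is true — a Type I error (false positive).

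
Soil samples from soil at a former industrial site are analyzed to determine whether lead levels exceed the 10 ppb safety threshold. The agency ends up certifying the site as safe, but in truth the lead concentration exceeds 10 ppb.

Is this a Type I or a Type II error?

The null hypothesis here is that the lead concentration is at or below 10 ppb (safe).
'Certifying the site as safe' corresponds to failing to reject H₀.
H₀ was not rejected but H₀ is false — a Type II error (false negative).

Type II error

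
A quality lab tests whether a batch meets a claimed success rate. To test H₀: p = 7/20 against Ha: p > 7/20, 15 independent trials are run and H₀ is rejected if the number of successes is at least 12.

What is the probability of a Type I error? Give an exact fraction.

The Type I error probability is α = P(S ≥ 12) computed under H₀, where S ~ Binomial(15, 7/20).
P(S ≥ 12) = Σ_{j=12}^{15} C(15,j)·(7/20)^j·(13/20)^{15-j} = 3923132920389837/8192000000000000000.

3923132920389837/8192000000000000000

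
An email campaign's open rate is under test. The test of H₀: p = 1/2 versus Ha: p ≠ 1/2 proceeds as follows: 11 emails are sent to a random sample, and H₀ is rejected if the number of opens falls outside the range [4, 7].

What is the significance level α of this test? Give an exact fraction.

α = P(S ≤ 3 or S ≥ 8 | p = 1/2), S ~ Binomial(11, 1/2).
The two tails are symmetric, so α = 2·(1 + 11 + 55 + 165)/2^11 = 464/2048 = 29/128.

29/128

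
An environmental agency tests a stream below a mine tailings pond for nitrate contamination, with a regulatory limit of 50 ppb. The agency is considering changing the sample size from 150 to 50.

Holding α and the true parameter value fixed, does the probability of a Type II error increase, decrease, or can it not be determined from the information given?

It increases.

Reducing n widens both sampling distributions, so the test has less ability to distinguish Ha from H₀.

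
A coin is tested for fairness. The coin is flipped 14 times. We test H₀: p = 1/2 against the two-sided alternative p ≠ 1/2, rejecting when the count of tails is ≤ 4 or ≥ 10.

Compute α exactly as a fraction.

The significance level is the null-hypothesis probability of the rejection region {≤4} ∪ {≥10}.
Each tail has probability (1 + 14 + 91 + 364 + 1001)/16384; doubling gives α = 2942/16384 = 1471/8192.

1471/8192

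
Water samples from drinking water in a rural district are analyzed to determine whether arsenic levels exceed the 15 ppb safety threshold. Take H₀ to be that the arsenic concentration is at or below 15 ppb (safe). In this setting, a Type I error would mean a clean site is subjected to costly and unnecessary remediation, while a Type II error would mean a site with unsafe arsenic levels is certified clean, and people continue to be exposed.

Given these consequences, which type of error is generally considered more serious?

The Type II consequence (a site with unsafe arsenic levels is certified clean, and people continue to be exposed) is more severe than the Type I consequence (a clean site is subjected to costly and unnecessary remediation).

Type II error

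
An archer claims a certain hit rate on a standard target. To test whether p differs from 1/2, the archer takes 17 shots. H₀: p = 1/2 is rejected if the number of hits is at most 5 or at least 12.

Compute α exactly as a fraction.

The significance level is the null-hypothesis probability of the rejection region {≤5} ∪ {≥12}.
The two tails are symmetric, so α = 2·(1 + 17 + 136 + 680 + 2380 + 6188)/2^17 = 18804/131072 = 4701/32768.

4701/32768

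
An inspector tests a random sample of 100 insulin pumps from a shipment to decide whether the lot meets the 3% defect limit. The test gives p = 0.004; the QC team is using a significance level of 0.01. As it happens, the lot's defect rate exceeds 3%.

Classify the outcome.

The conventional null hypothesis is that the lot's defect rate is 3% (within specification).
Since p = 0.004 < α = 0.01, H₀ is rejected.
H₀ is false (actually the lot's defect rate exceeds 3%).
The decision matches the true state — no error.

No error — this is a correct decision.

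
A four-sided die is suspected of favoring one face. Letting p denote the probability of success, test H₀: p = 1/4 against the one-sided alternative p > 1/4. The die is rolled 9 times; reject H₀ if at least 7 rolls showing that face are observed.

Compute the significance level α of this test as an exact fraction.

The Type I error probability is α = P(Y ≥ 7) computed under H₀, where Y ~ Binomial(9, 1/4).
P(Y ≥ 7) = Σ_{j=7}^{9} C(9,j)·(1/4)^j·(3/4)^{9-j} = 11/8192.

11/8192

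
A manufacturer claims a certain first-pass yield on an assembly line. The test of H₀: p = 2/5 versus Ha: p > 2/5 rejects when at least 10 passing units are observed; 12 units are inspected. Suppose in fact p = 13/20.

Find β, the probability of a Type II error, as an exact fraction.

695265215827749/819200000000000

A Type II error is failing to reject when Ha holds: with p = 13/20, β = P(K ≤ 9).
Equivalently, β = 1 − P(K ≥ 10) = 695265215827749/819200000000000.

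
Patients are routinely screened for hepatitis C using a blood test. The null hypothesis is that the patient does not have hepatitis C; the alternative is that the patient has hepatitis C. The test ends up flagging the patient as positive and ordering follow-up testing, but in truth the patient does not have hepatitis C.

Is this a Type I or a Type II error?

Type I error

'Flagging the patient as positive and ordering follow-up testing' corresponds to rejecting H₀.
H₀ was rejected but H₀ is true — a Type I error (false positive).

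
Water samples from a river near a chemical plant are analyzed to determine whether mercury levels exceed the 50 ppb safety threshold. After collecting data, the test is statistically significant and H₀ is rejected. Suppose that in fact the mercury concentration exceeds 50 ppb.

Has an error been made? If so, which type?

No error (correct decision).

The conventional null hypothesis here is that the mercury concentration is at or below 50 ppb (safe).
The test rejected a false H₀ — the decision matches the true state.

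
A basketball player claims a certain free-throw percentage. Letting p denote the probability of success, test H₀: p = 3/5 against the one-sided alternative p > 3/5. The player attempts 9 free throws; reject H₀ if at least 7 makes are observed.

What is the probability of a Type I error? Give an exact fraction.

α = P(reject H₀ | H₀ true) = P(K ≥ 7 | p = 3/5), with K ~ Binomial(9, 3/5).
Adding the binomial terms for j = 7 through 9 with p = 3/5 yields 452709/1953125.

452709/1953125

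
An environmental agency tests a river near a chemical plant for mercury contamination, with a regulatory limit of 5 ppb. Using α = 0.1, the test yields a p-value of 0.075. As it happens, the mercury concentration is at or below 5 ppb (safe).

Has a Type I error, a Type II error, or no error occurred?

Type I error

The conventional null hypothesis is that the mercury concentration is at or below 5 ppb (safe).
Since p = 0.075 < α = 0.1, H₀ is rejected.
H₀ is true (actually the mercury concentration is at or below 5 ppb (safe)).
Rejecting a true H₀ is a Type I error.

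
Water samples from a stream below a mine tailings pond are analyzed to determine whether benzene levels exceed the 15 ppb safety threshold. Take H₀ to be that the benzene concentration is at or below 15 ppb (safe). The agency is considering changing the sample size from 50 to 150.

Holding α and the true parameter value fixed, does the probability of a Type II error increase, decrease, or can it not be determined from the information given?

Increasing n separates the H₀ and Ha sampling distributions, so under Ha fewer outcomes land in the acceptance region.

It decreases.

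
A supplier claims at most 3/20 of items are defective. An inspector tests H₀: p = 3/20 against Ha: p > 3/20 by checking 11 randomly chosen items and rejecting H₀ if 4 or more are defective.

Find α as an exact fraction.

The significance level is the probability, assuming p = 3/20, of seeing 4 or more defectives in 11 draws.
α = 1 − P(K ≤ 3) = 1 − 4764442332203/5120000000000 = 355557667797/5120000000000.

355557667797/5120000000000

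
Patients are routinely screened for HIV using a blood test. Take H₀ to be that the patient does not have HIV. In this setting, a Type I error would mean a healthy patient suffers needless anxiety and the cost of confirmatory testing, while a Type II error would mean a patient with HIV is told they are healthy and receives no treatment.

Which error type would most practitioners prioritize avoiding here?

Type II error

The Type II consequence (a patient with HIV is told they are healthy and receives no treatment) is more severe than the Type I consequence (a healthy patient suffers needless anxiety and the cost of confirmatory testing).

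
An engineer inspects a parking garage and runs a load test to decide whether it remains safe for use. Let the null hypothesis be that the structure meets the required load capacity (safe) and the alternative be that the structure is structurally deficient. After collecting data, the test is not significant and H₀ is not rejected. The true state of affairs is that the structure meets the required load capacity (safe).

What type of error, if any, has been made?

The test retained a true H₀ — the decision matches the true state.

No error — this is a correct decision.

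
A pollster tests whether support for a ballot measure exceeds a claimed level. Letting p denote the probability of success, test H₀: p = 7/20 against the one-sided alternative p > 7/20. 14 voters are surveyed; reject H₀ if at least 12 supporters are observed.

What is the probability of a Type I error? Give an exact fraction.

115588589415551/819200000000000000

The Type I error probability is α = P(Y ≥ 12) computed under H₀, where Y ~ Binomial(14, 7/20).
Adding the binomial terms for j = 12 through 14 with p = 7/20 yields 115588589415551/819200000000000000.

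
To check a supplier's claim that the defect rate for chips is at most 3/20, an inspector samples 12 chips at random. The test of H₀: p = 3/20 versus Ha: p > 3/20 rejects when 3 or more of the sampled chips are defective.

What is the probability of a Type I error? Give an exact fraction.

α = P(reject H₀ | H₀ true) = P(S ≥ 3 | p = 3/20), S ~ Binomial(12, 3/20).
α = 1 − P(S ≤ 2) = 1 − 602782176234251/819200000000000 = 216417823765749/819200000000000.

216417823765749/819200000000000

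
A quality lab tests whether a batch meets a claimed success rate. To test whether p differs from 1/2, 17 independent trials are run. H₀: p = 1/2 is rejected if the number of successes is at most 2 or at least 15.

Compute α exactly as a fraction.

The significance level is the null-hypothesis probability of the rejection region {≤2} ∪ {≥15}.
By symmetry, α = 2·P(S ≤ 2) = 2·(1 + 17 + 136)/131072 = 308/131072 = 77/32768.

77/32768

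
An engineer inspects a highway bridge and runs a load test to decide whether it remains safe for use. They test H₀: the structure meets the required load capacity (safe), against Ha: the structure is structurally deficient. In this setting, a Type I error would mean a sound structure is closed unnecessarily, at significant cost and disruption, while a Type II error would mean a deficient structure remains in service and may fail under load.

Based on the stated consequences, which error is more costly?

Type II error

The Type II consequence (a deficient structure remains in service and may fail under load) is more severe than the Type I consequence (a sound structure is closed unnecessarily, at significant cost and disruption).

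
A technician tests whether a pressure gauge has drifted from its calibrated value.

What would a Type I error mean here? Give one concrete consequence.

A Type I error would mean concluding that the instrument has drifted out of calibration when in fact the instrument is correctly calibrated. Consequence: a properly working instrument is taken offline unnecessarily.

With the conventional null hypothesis that the instrument is correctly calibrated:
A Type I error is rejecting H₀ when H₀ is true.
Here that means pulling the instrument for recalibration when actually the instrument is correctly calibrated.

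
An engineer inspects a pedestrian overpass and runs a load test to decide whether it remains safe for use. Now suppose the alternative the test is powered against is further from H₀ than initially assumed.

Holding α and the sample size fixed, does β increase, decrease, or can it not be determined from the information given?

The further the true parameter sits from the null value, the more of the Ha sampling distribution falls in the rejection region.

It decreases.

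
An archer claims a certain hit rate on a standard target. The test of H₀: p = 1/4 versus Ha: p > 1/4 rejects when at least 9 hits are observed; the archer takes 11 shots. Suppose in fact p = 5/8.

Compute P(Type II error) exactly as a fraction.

7252043967/8589934592

β = P(fail to reject H₀ | Ha true) = P(K ≤ 8 | p = 5/8), K ~ Binomial(11, 5/8).
Summing C(11,j)·(5/8)^j·(3/8)^{11-j} for j = 0..8 gives 7252043967/8589934592.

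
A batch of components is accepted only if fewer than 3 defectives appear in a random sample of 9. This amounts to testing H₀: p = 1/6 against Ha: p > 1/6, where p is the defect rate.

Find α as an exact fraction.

898223/5038848

The significance level is the probability, assuming p = 1/6, of seeing 3 or more defectives in 9 draws.
α = 1 − P(S ≤ 2) = 1 − 4140625/5038848 = 898223/5038848.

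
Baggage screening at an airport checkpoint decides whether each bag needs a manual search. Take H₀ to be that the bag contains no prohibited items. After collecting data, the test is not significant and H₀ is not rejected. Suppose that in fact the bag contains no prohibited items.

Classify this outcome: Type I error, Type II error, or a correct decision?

No error (correct decision).

The test retained a true H₀ — the decision matches the true state.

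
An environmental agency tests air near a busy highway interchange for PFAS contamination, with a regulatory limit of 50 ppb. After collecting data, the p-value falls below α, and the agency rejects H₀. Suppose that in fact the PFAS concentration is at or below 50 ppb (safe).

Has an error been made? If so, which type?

Type I error

The conventional null hypothesis here is that the PFAS concentration is at or below 50 ppb (safe).
H₀ was rejected, but H₀ is actually true.
Rejecting a true null hypothesis is a Type I error (false positive).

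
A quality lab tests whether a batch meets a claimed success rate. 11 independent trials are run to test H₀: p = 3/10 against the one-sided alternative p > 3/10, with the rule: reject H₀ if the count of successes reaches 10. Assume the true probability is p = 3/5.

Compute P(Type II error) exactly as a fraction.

1894076/1953125

A Type II error is failing to reject when Ha holds: with p = 3/5, β = P(K ≤ 9).
Equivalently, β = 1 − P(K ≥ 10) = 1894076/1953125.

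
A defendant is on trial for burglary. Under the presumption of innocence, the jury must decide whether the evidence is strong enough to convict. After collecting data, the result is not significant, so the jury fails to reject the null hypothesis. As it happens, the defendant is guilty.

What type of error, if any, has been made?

Type II error

The conventional null hypothesis here is that the defendant is innocent.
H₀ was not rejected, but H₀ is actually false.
Failing to reject a false null hypothesis is a Type II error (false negative).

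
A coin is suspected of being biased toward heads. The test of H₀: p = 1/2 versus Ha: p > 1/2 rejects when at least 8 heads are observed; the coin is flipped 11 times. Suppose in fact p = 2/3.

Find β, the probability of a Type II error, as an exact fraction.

31145/59049

A Type II error is failing to reject when Ha holds: with p = 2/3, β = P(Y ≤ 7).
Adding the binomial probabilities P(Y=0)+…+P(Y=7) at p = 2/3 gives 31145/59049.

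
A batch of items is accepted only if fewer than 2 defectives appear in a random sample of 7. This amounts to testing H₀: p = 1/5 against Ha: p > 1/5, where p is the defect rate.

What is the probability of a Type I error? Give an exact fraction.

33069/78125

Under H₀, K ~ Binomial(7, 1/5); the Type I error rate is P(K ≥ 2).
α = 1 − P(K ≤ 1) = 1 − 45056/78125 = 33069/78125.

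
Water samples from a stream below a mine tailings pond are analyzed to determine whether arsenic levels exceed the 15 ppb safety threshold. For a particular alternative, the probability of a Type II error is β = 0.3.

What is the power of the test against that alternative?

0.7

Power = 1 − β = 1 − 0.3 = 0.7.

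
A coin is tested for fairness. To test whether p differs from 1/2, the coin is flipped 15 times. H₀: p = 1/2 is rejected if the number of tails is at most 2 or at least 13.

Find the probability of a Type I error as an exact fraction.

121/16384

α = P(S ≤ 2 or S ≥ 13 | p = 1/2), S ~ Binomial(15, 1/2).
By symmetry, α = 2·P(S ≤ 2) = 2·(1 + 15 + 105)/32768 = 242/32768 = 121/16384.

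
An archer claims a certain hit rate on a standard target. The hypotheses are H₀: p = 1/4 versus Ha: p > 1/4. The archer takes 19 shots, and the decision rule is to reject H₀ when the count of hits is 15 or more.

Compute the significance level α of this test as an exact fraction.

85429/68719476736

Under H₀, S ~ Binomial(19, 1/4), and α = P(S ≥ 15).
Adding the binomial terms for j = 15 through 19 with p = 1/4 yields 85429/68719476736.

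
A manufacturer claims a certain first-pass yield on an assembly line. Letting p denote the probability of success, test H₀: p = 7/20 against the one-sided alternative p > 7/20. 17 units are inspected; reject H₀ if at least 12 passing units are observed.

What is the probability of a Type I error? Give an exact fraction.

9879295987937618781/3276800000000000000000

The Type I error probability is α = P(Y ≥ 12) computed under H₀, where Y ~ Binomial(17, 7/20).
Adding the binomial terms for j = 12 through 17 with p = 7/20 yields 9879295987937618781/3276800000000000000000.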